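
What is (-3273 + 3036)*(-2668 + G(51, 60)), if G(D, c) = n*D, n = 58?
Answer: -68730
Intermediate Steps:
G(D, c) = 58*D
(-3273 + 3036)*(-2668 + G(51, 60)) = (-3273 + 3036)*(-2668 + 58*51) = -237*(-2668 + 2958) = -237*290 = -68730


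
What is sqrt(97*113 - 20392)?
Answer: I*sqrt(9431) ≈ 97.113*I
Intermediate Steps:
sqrt(97*113 - 20392) = sqrt(10961 - 20392) = sqrt(-9431) = I*sqrt(9431)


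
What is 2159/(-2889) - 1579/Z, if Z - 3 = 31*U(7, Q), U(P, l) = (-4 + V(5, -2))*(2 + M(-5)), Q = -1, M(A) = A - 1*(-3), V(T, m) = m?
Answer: -1522736/2889 ≈ -527.08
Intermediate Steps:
M(A) = 3 + A (M(A) = A + 3 = 3 + A)
U(P, l) = 0 (U(P, l) = (-4 - 2)*(2 + (3 - 5)) = -6*(2 - 2) = -6*0 = 0)
Z = 3 (Z = 3 + 31*0 = 3 + 0 = 3)
2159/(-2889) - 1579/Z = 2159/(-2889) - 1579/3 = 2159*(-1/2889) - 1579*1/3 = -2159/2889 - 1579/3 = -1522736/2889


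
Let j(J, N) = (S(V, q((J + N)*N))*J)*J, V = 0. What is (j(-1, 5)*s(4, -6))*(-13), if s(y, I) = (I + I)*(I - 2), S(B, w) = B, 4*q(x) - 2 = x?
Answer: 0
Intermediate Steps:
q(x) = ½ + x/4
s(y, I) = 2*I*(-2 + I) (s(y, I) = (2*I)*(-2 + I) = 2*I*(-2 + I))
j(J, N) = 0 (j(J, N) = (0*J)*J = 0*J = 0)
(j(-1, 5)*s(4, -6))*(-13) = (0*(2*(-6)*(-2 - 6)))*(-13) = (0*(2*(-6)*(-8)))*(-13) = (0*96)*(-13) = 0*(-13) = 0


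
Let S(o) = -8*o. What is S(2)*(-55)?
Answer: 880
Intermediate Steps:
S(2)*(-55) = -8*2*(-55) = -16*(-55) = 880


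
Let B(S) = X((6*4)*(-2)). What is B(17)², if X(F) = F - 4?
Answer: 2704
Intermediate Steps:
X(F) = -4 + F
B(S) = -52 (B(S) = -4 + (6*4)*(-2) = -4 + 24*(-2) = -4 - 48 = -52)
B(17)² = (-52)² = 2704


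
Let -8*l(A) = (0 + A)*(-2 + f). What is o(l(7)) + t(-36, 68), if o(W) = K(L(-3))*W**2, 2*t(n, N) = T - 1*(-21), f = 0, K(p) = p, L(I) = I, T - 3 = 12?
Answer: 141/16 ≈ 8.8125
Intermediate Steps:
T = 15 (T = 3 + 12 = 15)
t(n, N) = 18 (t(n, N) = (15 - 1*(-21))/2 = (15 + 21)/2 = (1/2)*36 = 18)
l(A) = A/4 (l(A) = -(0 + A)*(-2 + 0)/8 = -A*(-2)/8 = -(-1)*A/4 = A/4)
o(W) = -3*W**2
o(l(7)) + t(-36, 68) = -3*((1/4)*7)**2 + 18 = -3*(7/4)**2 + 18 = -3*49/16 + 18 = -147/16 + 18 = 141/16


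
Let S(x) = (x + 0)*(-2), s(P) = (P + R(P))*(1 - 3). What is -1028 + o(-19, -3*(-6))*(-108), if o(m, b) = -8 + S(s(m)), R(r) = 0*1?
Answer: 8044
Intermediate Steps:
R(r) = 0
s(P) = -2*P (s(P) = (P + 0)*(1 - 3) = P*(-2) = -2*P)
S(x) = -2*x (S(x) = x*(-2) = -2*x)
o(m, b) = -8 + 4*m (o(m, b) = -8 - (-4)*m = -8 + 4*m)
-1028 + o(-19, -3*(-6))*(-108) = -1028 + (-8 + 4*(-19))*(-108) = -1028 + (-8 - 76)*(-108) = -1028 - 84*(-108) = -1028 + 9072 = 8044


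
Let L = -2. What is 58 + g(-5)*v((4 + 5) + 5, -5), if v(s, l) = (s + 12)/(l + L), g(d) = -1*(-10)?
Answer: 146/7 ≈ 20.857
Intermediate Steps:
g(d) = 10
v(s, l) = (12 + s)/(-2 + l) (v(s, l) = (s + 12)/(l - 2) = (12 + s)/(-2 + l))
58 + g(-5)*v((4 + 5) + 5, -5) = 58 + 10*((12 + ((4 + 5) + 5))/(-2 - 5)) = 58 + 10*((12 + (9 + 5))/(-7)) = 58 + 10*(-(12 + 14)/7) = 58 + 10*(-⅐*26) = 58 + 10*(-26/7) = 58 - 260/7 = 146/7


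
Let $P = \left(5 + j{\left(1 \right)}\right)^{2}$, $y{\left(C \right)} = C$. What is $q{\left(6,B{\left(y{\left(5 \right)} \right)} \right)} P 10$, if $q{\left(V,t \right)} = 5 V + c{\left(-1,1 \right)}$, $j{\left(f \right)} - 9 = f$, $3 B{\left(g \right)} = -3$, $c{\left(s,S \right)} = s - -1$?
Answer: $67500$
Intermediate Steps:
$c{\left(s,S \right)} = 1 + s$ ($c{\left(s,S \right)} = s + 1 = 1 + s$)
$B{\left(g \right)} = -1$ ($B{\left(g \right)} = \frac{1}{3} \left(-3\right) = -1$)
$j{\left(f \right)} = 9 + f$
$P = 225$ ($P = \left(5 + \left(9 + 1\right)\right)^{2} = \left(5 + 10\right)^{2} = 15^{2} = 225$)
$q{\left(V,t \right)} = 5 V$ ($q{\left(V,t \right)} = 5 V + \left(1 - 1\right) = 5 V + 0 = 5 V$)
$q{\left(6,B{\left(y{\left(5 \right)} \right)} \right)} P 10 = 5 \cdot 6 \cdot 225 \cdot 10 = 30 \cdot 225 \cdot 10 = 6750 \cdot 10 = 67500$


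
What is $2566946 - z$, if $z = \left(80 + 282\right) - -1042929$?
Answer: $1523655$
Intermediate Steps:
$z = 1043291$ ($z = 362 + 1042929 = 1043291$)
$2566946 - z = 2566946 - 1043291 = 1523655$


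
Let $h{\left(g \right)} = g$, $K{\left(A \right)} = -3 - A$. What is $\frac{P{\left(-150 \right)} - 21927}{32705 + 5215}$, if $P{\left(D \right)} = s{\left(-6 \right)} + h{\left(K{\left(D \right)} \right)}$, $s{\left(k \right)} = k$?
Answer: $- \frac{3631}{6320} \approx -0.57452$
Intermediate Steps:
$P{\left(D \right)} = -9 - D$ ($P{\left(D \right)} = -6 - \left(3 + D\right) = -9 - D$)
$\frac{P{\left(-150 \right)} - 21927}{32705 + 5215} = \frac{\left(-9 - -150\right) - 21927}{32705 + 5215} = \frac{\left(-9 + 150\right) - 21927}{37920} = \left(141 - 21927\right) \frac{1}{37920} = \left(-21786\right) \frac{1}{37920} = - \frac{3631}{6320}$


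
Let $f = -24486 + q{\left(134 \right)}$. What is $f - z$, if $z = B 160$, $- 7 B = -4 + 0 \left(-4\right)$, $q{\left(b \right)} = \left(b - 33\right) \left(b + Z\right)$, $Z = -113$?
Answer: $- \frac{157195}{7} \approx -22456.0$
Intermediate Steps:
$q{\left(b \right)} = \left(-113 + b\right) \left(-33 + b\right)$ ($q{\left(b \right)} = \left(b - 33\right) \left(b - 113\right) = \left(-33 + b\right) \left(-113 + b\right) = \left(-113 + b\right) \left(-33 + b\right)$)
$B = \frac{4}{7}$ ($B = - \frac{-4 + 0 \left(-4\right)}{7} = - \frac{-4 + 0}{7} = \left(- \frac{1}{7}\right) \left(-4\right) = \frac{4}{7} \approx 0.57143$)
$z = \frac{640}{7}$ ($z = \frac{4}{7} \cdot 160 = \frac{640}{7} \approx 91.429$)
$f = -22365$ ($f = -24486 + \left(3729 + 134^{2} - 19564\right) = -24486 + \left(3729 + 17956 - 19564\right) = -24486 + 2121 = -22365$)
$f - z = -22365 - \frac{640}{7} = - \frac{157195}{7}$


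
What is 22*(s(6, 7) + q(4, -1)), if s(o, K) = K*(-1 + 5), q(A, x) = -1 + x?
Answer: 572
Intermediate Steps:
s(o, K) = 4*K (s(o, K) = K*4 = 4*K)
22*(s(6, 7) + q(4, -1)) = 22*(4*7 + (-1 - 1)) = 22*(28 - 2) = 22*26 = 572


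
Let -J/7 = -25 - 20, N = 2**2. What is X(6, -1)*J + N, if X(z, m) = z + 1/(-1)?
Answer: 1579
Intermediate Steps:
X(z, m) = -1 + z (X(z, m) = z - 1 = -1 + z)
N = 4
J = 315 (J = -7*(-25 - 20) = -7*(-45) = 315)
X(6, -1)*J + N = (-1 + 6)*315 + 4 = 5*315 + 4 = 1575 + 4 = 1579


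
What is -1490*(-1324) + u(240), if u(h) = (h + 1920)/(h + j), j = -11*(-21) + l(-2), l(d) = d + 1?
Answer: 92719936/47 ≈ 1.9728e+6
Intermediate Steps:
l(d) = 1 + d
j = 230 (j = -11*(-21) + (1 - 2) = 231 - 1 = 230)
u(h) = (1920 + h)/(230 + h) (u(h) = (h + 1920)/(h + 230) = (1920 + h)/(230 + h))
-1490*(-1324) + u(240) = -1490*(-1324) + (1920 + 240)/(230 + 240) = 1972760 + 2160/470 = 1972760 + (1/470)*2160 = 1972760 + 216/47 = 92719936/47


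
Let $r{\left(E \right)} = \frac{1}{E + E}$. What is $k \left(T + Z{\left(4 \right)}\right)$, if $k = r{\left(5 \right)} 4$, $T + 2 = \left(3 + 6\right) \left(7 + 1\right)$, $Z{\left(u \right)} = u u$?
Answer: $\frac{172}{5} \approx 34.4$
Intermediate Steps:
$Z{\left(u \right)} = u^{2}$
$r{\left(E \right)} = \frac{1}{2 E}$
$T = 70$ ($T = -2 + \left(3 + 6\right) \left(7 + 1\right) = -2 + 9 \cdot 8 = -2 + 72 = 70$)
$k = \frac{2}{5}$ ($k = \frac{1}{2 \cdot 5} \cdot 4 = \frac{1}{2} \cdot \frac{1}{5} \cdot 4 = \frac{1}{10} \cdot 4 = \frac{2}{5} \approx 0.4$)
$k \left(T + Z{\left(4 \right)}\right) = \frac{2 \left(70 + 4^{2}\right)}{5} = \frac{2 \left(70 + 16\right)}{5} = \frac{2}{5} \cdot 86 = \frac{172}{5}$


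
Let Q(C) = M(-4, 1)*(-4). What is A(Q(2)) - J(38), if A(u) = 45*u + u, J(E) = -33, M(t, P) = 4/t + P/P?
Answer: 33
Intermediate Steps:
M(t, P) = 1 + 4/t (M(t, P) = 4/t + 1 = 1 + 4/t)
Q(C) = 0 (Q(C) = ((4 - 4)/(-4))*(-4) = -¼*0*(-4) = 0*(-4) = 0)
A(u) = 46*u
A(Q(2)) - J(38) = 46*0 - 1*(-33) = 0 + 33 = 33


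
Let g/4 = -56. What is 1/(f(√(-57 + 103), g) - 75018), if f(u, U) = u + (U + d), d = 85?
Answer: -75157/5648574603 - √46/5648574603 ≈ -1.3307e-5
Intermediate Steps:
g = -224 (g = 4*(-56) = -224)
f(u, U) = 85 + U + u (f(u, U) = u + (U + 85) = u + (85 + U) = 85 + U + u)
1/(f(√(-57 + 103), g) - 75018) = 1/((85 - 224 + √(-57 + 103)) - 75018) = 1/((85 - 224 + √46) - 75018) = 1/((-139 + √46) - 75018) = 1/(-75157 + √46)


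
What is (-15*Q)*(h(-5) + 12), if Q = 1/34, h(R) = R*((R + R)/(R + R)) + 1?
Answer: -60/17 ≈ -3.5294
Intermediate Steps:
h(R) = 1 + R (h(R) = R*((2*R)/((2*R))) + 1 = R*((2*R)*(1/(2*R))) + 1 = R*1 + 1 = R + 1 = 1 + R)
Q = 1/34 ≈ 0.029412
(-15*Q)*(h(-5) + 12) = (-15*1/34)*((1 - 5) + 12) = -15*(-4 + 12)/34 = -15/34*8 = -60/17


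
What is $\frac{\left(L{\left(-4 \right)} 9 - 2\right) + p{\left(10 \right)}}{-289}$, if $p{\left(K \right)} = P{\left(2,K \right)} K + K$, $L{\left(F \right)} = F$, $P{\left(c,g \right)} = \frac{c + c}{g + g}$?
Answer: $\frac{26}{289} \approx 0.089965$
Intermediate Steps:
$P{\left(c,g \right)} = \frac{c}{g}$ ($P{\left(c,g \right)} = \frac{2 c}{2 g} = 2 c \frac{1}{2 g} = \frac{c}{g}$)
$p{\left(K \right)} = 2 + K$ ($p{\left(K \right)} = \frac{2}{K} K + K = 2 + K$)
$\frac{\left(L{\left(-4 \right)} 9 - 2\right) + p{\left(10 \right)}}{-289} = \frac{\left(\left(-4\right) 9 - 2\right) + \left(2 + 10\right)}{-289} = \left(\left(-36 - 2\right) + 12\right) \left(- \frac{1}{289}\right) = \left(-38 + 12\right) \left(- \frac{1}{289}\right) = \left(-26\right) \left(- \frac{1}{289}\right) = \frac{26}{289}$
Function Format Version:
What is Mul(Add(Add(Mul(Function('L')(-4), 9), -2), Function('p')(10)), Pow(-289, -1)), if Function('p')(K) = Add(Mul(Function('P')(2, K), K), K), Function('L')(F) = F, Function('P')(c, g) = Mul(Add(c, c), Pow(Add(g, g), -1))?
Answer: Rational(26, 289) ≈ 0.089965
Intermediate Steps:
Function('P')(c, g) = Mul(c, Pow(g, -1)) (Function('P')(c, g) = Mul(Mul(2, c), Pow(Mul(2, g), -1)) = Mul(Mul(2, c), Mul(Rational(1, 2), Pow(g, -1))) = Mul(c, Pow(g, -1)))
Function('p')(K) = Add(2, K) (Function('p')(K) = Add(Mul(Mul(2, Pow(K, -1)), K), K) = Add(2, K))
Mul(Add(Add(Mul(Function('L')(-4), 9), -2), Function('p')(10)), Pow(-289, -1)) = Mul(Add(Add(Mul(-4, 9), -2), Add(2, 10)), Pow(-289, -1)) = Mul(Add(Add(-36, -2), 12), Rational(-1, 289)) = Mul(Add(-38, 12), Rational(-1, 289)) = Mul(-26, Rational(-1, 289)) = Rational(26, 289)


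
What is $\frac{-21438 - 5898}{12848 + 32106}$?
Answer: $- \frac{13668}{22477} \approx -0.60809$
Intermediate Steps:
$\frac{-21438 - 5898}{12848 + 32106} = - \frac{27336}{44954} = \left(-27336\right) \frac{1}{44954} = - \frac{13668}{22477}$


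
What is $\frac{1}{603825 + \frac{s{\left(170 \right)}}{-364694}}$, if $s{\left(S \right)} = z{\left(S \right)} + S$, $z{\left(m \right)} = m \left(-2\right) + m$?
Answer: $\frac{1}{603825} \approx 1.6561 \cdot 10^{-6}$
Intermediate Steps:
$z{\left(m \right)} = - m$ ($z{\left(m \right)} = - 2 m + m = - m$)
$s{\left(S \right)} = 0$ ($s{\left(S \right)} = - S + S = 0$)
$\frac{1}{603825 + \frac{s{\left(170 \right)}}{-364694}} = \frac{1}{603825 + \frac{0}{-364694}} = \frac{1}{603825 + 0 \left(- \frac{1}{364694}\right)} = \frac{1}{603825 + 0} = \frac{1}{603825}$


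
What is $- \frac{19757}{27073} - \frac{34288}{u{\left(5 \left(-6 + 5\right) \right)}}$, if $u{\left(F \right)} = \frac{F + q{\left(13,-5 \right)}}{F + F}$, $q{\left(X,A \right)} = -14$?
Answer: $- \frac{9283165623}{514387} \approx -18047.0$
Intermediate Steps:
$u{\left(F \right)} = \frac{-14 + F}{2 F}$ ($u{\left(F \right)} = \frac{F - 14}{F + F} = \frac{-14 + F}{2 F}$)
$- \frac{19757}{27073} - \frac{34288}{u{\left(5 \left(-6 + 5\right) \right)}} = - \frac{19757}{27073} - \frac{34288}{\frac{1}{2} \frac{1}{5 \left(-6 + 5\right)} \left(-14 + 5 \left(-6 + 5\right)\right)} = \left(-19757\right) \frac{1}{27073} - \frac{34288}{\frac{1}{2} \frac{1}{5 \left(-1\right)} \left(-14 + 5 \left(-1\right)\right)} = - \frac{19757}{27073} - \frac{34288}{\frac{1}{2} \frac{1}{-5} \left(-14 - 5\right)} = - \frac{19757}{27073} - \frac{34288}{\frac{1}{2} \left(- \frac{1}{5}\right) \left(-19\right)} = - \frac{19757}{27073} - \frac{34288}{\frac{19}{10}} = - \frac{19757}{27073} - \frac{342880}{19} = - \frac{9283165623}{514387}$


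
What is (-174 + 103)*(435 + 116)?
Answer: -39121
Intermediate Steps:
(-174 + 103)*(435 + 116) = -71*551 = -39121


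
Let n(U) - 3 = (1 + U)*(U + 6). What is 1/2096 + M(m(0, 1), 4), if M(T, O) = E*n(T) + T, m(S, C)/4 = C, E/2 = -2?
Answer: -435967/2096 ≈ -208.00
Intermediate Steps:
E = -4 (E = 2*(-2) = -4)
m(S, C) = 4*C
n(U) = 3 + (1 + U)*(6 + U) (n(U) = 3 + (1 + U)*(U + 6) = 3 + (1 + U)*(6 + U))
M(T, O) = -36 - 27*T - 4*T² (M(T, O) = -4*(9 + T² + 7*T) + T = (-36 - 28*T - 4*T²) + T = -36 - 27*T - 4*T²)
1/2096 + M(m(0, 1), 4) = 1/2096 + (-36 - 108 - 4*(4*1)²) = 1/2096 + (-36 - 27*4 - 4*4²) = 1/2096 + (-36 - 108 - 4*16) = 1/2096 + (-36 - 108 - 64) = 1/2096 - 208 = -435967/2096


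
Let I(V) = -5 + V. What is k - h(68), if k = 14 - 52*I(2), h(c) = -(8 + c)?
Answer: 246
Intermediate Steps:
h(c) = -8 - c
k = 170 (k = 14 - 52*(-5 + 2) = 14 - 52*(-3) = 14 + 156 = 170)
k - h(68) = 170 - (-8 - 1*68) = 170 - (-8 - 68) = 170 - 1*(-76) = 170 + 76 = 246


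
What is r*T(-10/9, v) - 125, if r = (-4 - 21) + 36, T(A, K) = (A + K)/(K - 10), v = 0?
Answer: -1114/9 ≈ -123.78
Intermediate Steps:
T(A, K) = (A + K)/(-10 + K)
r = 11 (r = -25 + 36 = 11)
r*T(-10/9, v) - 125 = 11*((-10/9 + 0)/(-10 + 0)) - 125 = 11*((-10*⅑ + 0)/(-10)) - 125 = 11*(-(-10/9 + 0)/10) - 125 = 11*(-⅒*(-10/9)) - 125 = 11*(⅑) - 125 = 11/9 - 125 = -1114/9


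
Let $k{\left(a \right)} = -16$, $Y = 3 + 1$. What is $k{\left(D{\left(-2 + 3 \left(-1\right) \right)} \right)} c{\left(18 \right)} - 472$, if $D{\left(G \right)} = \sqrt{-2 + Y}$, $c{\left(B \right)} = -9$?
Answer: $-328$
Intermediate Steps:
$Y = 4$
$D{\left(G \right)} = \sqrt{2}$ ($D{\left(G \right)} = \sqrt{-2 + 4} = \sqrt{2}$)
$k{\left(D{\left(-2 + 3 \left(-1\right) \right)} \right)} c{\left(18 \right)} - 472 = \left(-16\right) \left(-9\right) - 472 = 144 - 472 = -328$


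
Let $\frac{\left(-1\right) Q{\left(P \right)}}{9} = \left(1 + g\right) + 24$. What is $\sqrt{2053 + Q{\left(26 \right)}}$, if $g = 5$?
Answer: $\sqrt{1783} \approx 42.226$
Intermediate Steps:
$Q{\left(P \right)} = -270$ ($Q{\left(P \right)} = - 9 \left(\left(1 + 5\right) + 24\right) = - 9 \left(6 + 24\right) = \left(-9\right) 30 = -270$)
$\sqrt{2053 + Q{\left(26 \right)}} = \sqrt{2053 - 270} = \sqrt{1783}$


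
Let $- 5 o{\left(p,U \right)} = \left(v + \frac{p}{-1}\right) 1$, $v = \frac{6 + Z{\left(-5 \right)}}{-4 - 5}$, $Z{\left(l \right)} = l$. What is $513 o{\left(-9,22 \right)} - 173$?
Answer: $-1085$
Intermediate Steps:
$v = - \frac{1}{9}$ ($v = \frac{6 - 5}{-4 - 5} = 1 \frac{1}{-9} = 1 \left(- \frac{1}{9}\right) = - \frac{1}{9} \approx -0.11111$)
$o{\left(p,U \right)} = \frac{1}{45} + \frac{p}{5}$ ($o{\left(p,U \right)} = - \frac{\left(- \frac{1}{9} + \frac{p}{-1}\right) 1}{5} = - \frac{\left(- \frac{1}{9} + p \left(-1\right)\right) 1}{5} = - \frac{\left(- \frac{1}{9} - p\right) 1}{5} = - \frac{- \frac{1}{9} - p}{5} = \frac{1}{45} + \frac{p}{5}$)
$513 o{\left(-9,22 \right)} - 173 = 513 \left(\frac{1}{45} + \frac{1}{5} \left(-9\right)\right) - 173 = 513 \left(\frac{1}{45} - \frac{9}{5}\right) - 173 = 513 \left(- \frac{16}{9}\right) - 173 = -912 - 173 = -1085$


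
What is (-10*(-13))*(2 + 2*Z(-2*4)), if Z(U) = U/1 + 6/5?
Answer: -1508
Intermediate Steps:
Z(U) = 6/5 + U (Z(U) = U*1 + 6*(1/5) = U + 6/5 = 6/5 + U)
(-10*(-13))*(2 + 2*Z(-2*4)) = (-10*(-13))*(2 + 2*(6/5 - 2*4)) = 130*(2 + 2*(6/5 - 8)) = 130*(2 + 2*(-34/5)) = 130*(2 - 68/5) = 130*(-58/5) = -1508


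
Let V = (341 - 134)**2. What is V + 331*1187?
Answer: 435746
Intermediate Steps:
V = 42849 (V = 207**2 = 42849)
V + 331*1187 = 42849 + 331*1187 = 42849 + 392897 = 435746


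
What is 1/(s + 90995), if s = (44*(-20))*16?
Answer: 1/76915 ≈ 1.3001e-5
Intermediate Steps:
s = -14080 (s = -880*16 = -14080)
1/(s + 90995) = 1/(-14080 + 90995) = 1/76915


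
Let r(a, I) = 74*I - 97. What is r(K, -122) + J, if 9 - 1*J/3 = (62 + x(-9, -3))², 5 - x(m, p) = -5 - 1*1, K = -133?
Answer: -25085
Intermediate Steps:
r(a, I) = -97 + 74*I
x(m, p) = 11 (x(m, p) = 5 - (-5 - 1*1) = 5 - (-5 - 1) = 5 - 1*(-6) = 5 + 6 = 11)
J = -15960 (J = 27 - 3*(62 + 11)² = 27 - 3*73² = 27 - 3*5329 = 27 - 15987 = -15960)
r(K, -122) + J = (-97 + 74*(-122)) - 15960 = (-97 - 9028) - 15960 = -9125 - 15960 = -25085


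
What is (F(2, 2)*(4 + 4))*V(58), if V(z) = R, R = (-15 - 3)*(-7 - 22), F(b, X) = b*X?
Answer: 16704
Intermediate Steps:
F(b, X) = X*b
R = 522 (R = -18*(-29) = 522)
V(z) = 522
(F(2, 2)*(4 + 4))*V(58) = ((2*2)*(4 + 4))*522 = (4*8)*522 = 32*522 = 16704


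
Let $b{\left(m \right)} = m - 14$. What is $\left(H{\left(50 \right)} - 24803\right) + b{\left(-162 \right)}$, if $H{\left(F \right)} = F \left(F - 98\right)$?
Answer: $-27379$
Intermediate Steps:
$b{\left(m \right)} = -14 + m$ ($b{\left(m \right)} = m - 14 = -14 + m$)
$H{\left(F \right)} = F \left(-98 + F\right)$ ($H{\left(F \right)} = F \left(F - 98\right) = F \left(-98 + F\right)$)
$\left(H{\left(50 \right)} - 24803\right) + b{\left(-162 \right)} = \left(50 \left(-98 + 50\right) - 24803\right) - 176 = \left(50 \left(-48\right) - 24803\right) - 176 = \left(-2400 - 24803\right) - 176 = -27203 - 176 = -27379$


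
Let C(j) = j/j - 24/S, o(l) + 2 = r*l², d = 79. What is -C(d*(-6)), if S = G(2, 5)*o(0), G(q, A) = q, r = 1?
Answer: -7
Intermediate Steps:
o(l) = -2 + l² (o(l) = -2 + 1*l² = -2 + l²)
S = -4 (S = 2*(-2 + 0²) = 2*(-2 + 0) = 2*(-2) = -4)
C(j) = 7 (C(j) = j/j - 24/(-4) = 1 - 24*(-¼) = 1 + 6 = 7)
-C(d*(-6)) = -1*7 = -7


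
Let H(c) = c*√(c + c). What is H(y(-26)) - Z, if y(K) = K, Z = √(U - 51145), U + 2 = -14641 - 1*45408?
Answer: 2*I*(-√27799 - 26*√13) ≈ -520.95*I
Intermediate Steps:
U = -60051 (U = -2 + (-14641 - 1*45408) = -2 + (-14641 - 45408) = -2 - 60049 = -60051)
Z = 2*I*√27799 (Z = √(-60051 - 51145) = √(-111196) = 2*I*√27799 ≈ 333.46*I)
H(c) = √2*c^(3/2) (H(c) = c*√(2*c) = c*(√2*√c) = √2*c^(3/2))
H(y(-26)) - Z = √2*(-26)^(3/2) - 2*I*√27799 = √2*(-26*I*√26) - 2*I*√27799 = -52*I*√13 - 2*I*√27799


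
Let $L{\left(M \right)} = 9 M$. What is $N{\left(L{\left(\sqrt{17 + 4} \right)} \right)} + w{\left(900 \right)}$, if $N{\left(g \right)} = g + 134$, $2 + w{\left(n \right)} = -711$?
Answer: $-579 + 9 \sqrt{21} \approx -537.76$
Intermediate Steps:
$w{\left(n \right)} = -713$ ($w{\left(n \right)} = -2 - 711 = -713$)
$N{\left(g \right)} = 134 + g$
$N{\left(L{\left(\sqrt{17 + 4} \right)} \right)} + w{\left(900 \right)} = \left(134 + 9 \sqrt{17 + 4}\right) - 713 = \left(134 + 9 \sqrt{21}\right) - 713 = -579 + 9 \sqrt{21}$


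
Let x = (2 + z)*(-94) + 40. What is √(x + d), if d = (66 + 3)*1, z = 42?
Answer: I*√4027 ≈ 63.459*I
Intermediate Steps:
d = 69 (d = 69*1 = 69)
x = -4096 (x = (2 + 42)*(-94) + 40 = 44*(-94) + 40 = -4136 + 40 = -4096)
√(x + d) = √(-4096 + 69) = √(-4027) = I*√4027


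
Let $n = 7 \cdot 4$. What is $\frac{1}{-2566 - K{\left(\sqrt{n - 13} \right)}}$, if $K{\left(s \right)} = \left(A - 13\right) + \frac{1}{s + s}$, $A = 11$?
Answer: $- \frac{153840}{394445759} + \frac{2 \sqrt{15}}{394445759} \approx -0.00039$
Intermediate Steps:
$n = 28$
$K{\left(s \right)} = -2 + \frac{1}{2 s}$ ($K{\left(s \right)} = \left(11 - 13\right) + \frac{1}{s + s} = -2 + \frac{1}{2 s}$)
$\frac{1}{-2566 - K{\left(\sqrt{n - 13} \right)}} = \frac{1}{-2566 - \left(-2 + \frac{1}{2 \sqrt{28 - 13}}\right)} = \frac{1}{-2566 - \left(-2 + \frac{1}{2 \sqrt{15}}\right)} = \frac{1}{-2566 - \left(-2 + \frac{\frac{1}{15} \sqrt{15}}{2}\right)} = \frac{1}{-2566 - \left(-2 + \frac{\sqrt{15}}{30}\right)} = \frac{1}{-2566 + \left(2 - \frac{\sqrt{15}}{30}\right)} = \frac{1}{-2564 - \frac{\sqrt{15}}{30}}$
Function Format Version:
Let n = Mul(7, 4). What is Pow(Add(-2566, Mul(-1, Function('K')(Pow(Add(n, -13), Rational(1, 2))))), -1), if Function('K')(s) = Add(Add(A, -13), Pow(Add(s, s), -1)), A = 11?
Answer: Add(Rational(-153840, 394445759), Mul(Rational(2, 394445759), Pow(15, Rational(1, 2)))) ≈ -0.00039000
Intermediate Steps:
n = 28
Function('K')(s) = Add(-2, Mul(Rational(1, 2), Pow(s, -1))) (Function('K')(s) = Add(Add(11, -13), Pow(Add(s, s), -1)) = Add(-2, Pow(Mul(2, s), -1)) = Add(-2, Mul(Rational(1, 2), Pow(s, -1))))
Pow(Add(-2566, Mul(-1, Function('K')(Pow(Add(n, -13), Rational(1, 2))))), -1) = Pow(Add(-2566, Mul(-1, Add(-2, Mul(Rational(1, 2), Pow(Pow(Add(28, -13), Rational(1, 2)), -1))))), -1) = Pow(Add(-2566, Mul(-1, Add(-2, Mul(Rational(1, 2), Pow(Pow(15, Rational(1, 2)), -1))))), -1) = Pow(Add(-2566, Mul(-1, Add(-2, Mul(Rational(1, 2), Mul(Rational(1, 15), Pow(15, Rational(1, 2))))))), -1) = Pow(Add(-2566, Mul(-1, Add(-2, Mul(Rational(1, 30), Pow(15, Rational(1, 2)))))), -1) = Pow(Add(-2566, Add(2, Mul(Rational(-1, 30), Pow(15, Rational(1, 2))))), -1) = Pow(Add(-2564, Mul(Rational(-1, 30), Pow(15, Rational(1, 2)))), -1)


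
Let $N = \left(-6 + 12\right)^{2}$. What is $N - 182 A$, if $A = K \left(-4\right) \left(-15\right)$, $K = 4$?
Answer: $-43644$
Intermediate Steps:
$N = 36$ ($N = 6^{2} = 36$)
$A = 240$ ($A = 4 \left(-4\right) \left(-15\right) = \left(-16\right) \left(-15\right) = 240$)
$N - 182 A = 36 - 43680 = -43644$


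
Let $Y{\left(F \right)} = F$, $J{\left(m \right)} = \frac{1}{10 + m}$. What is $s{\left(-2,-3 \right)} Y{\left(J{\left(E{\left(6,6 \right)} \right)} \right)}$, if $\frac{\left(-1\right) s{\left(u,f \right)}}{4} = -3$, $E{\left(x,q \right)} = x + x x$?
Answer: $\frac{3}{13} \approx 0.23077$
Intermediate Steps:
$E{\left(x,q \right)} = x + x^{2}$
$s{\left(u,f \right)} = 12$ ($s{\left(u,f \right)} = \left(-4\right) \left(-3\right) = 12$)
$s{\left(-2,-3 \right)} Y{\left(J{\left(E{\left(6,6 \right)} \right)} \right)} = \frac{12}{10 + 6 \left(1 + 6\right)} = \frac{12}{10 + 6 \cdot 7} = \frac{12}{10 + 42} = \frac{12}{52} = 12 \cdot \frac{1}{52} = \frac{3}{13}$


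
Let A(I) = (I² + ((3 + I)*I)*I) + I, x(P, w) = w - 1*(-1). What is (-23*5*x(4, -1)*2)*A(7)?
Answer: 0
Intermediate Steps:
x(P, w) = 1 + w (x(P, w) = w + 1 = 1 + w)
A(I) = I + I² + I²*(3 + I) (A(I) = (I² + (I*(3 + I))*I) + I = (I² + I²*(3 + I)) + I = I + I² + I²*(3 + I))
(-23*5*x(4, -1)*2)*A(7) = (-23*5*(1 - 1)*2)*(7*(1 + 7² + 4*7)) = (-23*5*0*2)*(7*(1 + 49 + 28)) = (-0*2)*(7*78) = -23*0*546 = 0*546 = 0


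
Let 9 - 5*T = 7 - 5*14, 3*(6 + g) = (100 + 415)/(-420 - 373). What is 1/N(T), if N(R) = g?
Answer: -2379/14789 ≈ -0.16086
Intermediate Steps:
g = -14789/2379 (g = -6 + ((100 + 415)/(-420 - 373))/3 = -6 + (515/(-793))/3 = -6 + (515*(-1/793))/3 = -6 + (1/3)*(-515/793) = -6 - 515/2379 = -14789/2379 ≈ -6.2165)
T = 72/5 (T = 9/5 - (7 - 5*14)/5 = 9/5 - (7 - 70)/5 = 9/5 - 1/5*(-63) = 9/5 + 63/5 = 72/5 ≈ 14.400)
N(R) = -14789/2379
1/N(T) = 1/(-14789/2379) = -2379/14789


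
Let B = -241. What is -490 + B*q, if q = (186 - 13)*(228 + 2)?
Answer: -9589880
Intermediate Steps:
q = 39790 (q = 173*230 = 39790)
-490 + B*q = -490 - 241*39790 = -490 - 9589390 = -9589880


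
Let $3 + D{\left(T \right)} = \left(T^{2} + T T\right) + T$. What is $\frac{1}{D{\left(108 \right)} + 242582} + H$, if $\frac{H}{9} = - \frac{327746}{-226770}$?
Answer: $\frac{26155613216}{2010807385} \approx 13.008$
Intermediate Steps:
$D{\left(T \right)} = -3 + T + 2 T^{2}$ ($D{\left(T \right)} = -3 + \left(\left(T^{2} + T T\right) + T\right) = -3 + \left(\left(T^{2} + T^{2}\right) + T\right) = -3 + \left(2 T^{2} + T\right) = -3 + \left(T + 2 T^{2}\right) = -3 + T + 2 T^{2}$)
$H = \frac{491619}{37795}$ ($H = 9 \left(- \frac{327746}{-226770}\right) = 9 \left(\left(-327746\right) \left(- \frac{1}{226770}\right)\right) = 9 \cdot \frac{163873}{113385} = \frac{491619}{37795} \approx 13.008$)
$\frac{1}{D{\left(108 \right)} + 242582} + H = \frac{1}{\left(-3 + 108 + 2 \cdot 108^{2}\right) + 242582} + \frac{491619}{37795} = \frac{1}{\left(-3 + 108 + 2 \cdot 11664\right) + 242582} + \frac{491619}{37795} = \frac{1}{\left(-3 + 108 + 23328\right) + 242582} + \frac{491619}{37795} = \frac{1}{23433 + 242582} + \frac{491619}{37795} = \frac{1}{266015} + \frac{491619}{37795} = \frac{26155613216}{2010807385}$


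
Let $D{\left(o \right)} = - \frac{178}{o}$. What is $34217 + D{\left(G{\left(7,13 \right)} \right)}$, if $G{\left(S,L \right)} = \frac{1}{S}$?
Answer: $32971$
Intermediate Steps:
$34217 + D{\left(G{\left(7,13 \right)} \right)} = 34217 - \frac{178}{\frac{1}{7}} = 34217 - 178 \frac{1}{\frac{1}{7}} = 34217 - 1246 = 32971$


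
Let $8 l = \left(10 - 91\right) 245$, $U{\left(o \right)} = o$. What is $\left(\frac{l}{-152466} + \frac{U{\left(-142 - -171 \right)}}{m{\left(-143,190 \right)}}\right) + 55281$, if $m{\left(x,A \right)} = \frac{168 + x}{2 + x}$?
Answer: $\frac{560235872511}{10164400} \approx 55117.0$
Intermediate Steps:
$m{\left(x,A \right)} = \frac{168 + x}{2 + x}$
$l = - \frac{19845}{8}$ ($l = \frac{\left(10 - 91\right) 245}{8} = \frac{\left(-81\right) 245}{8} = \frac{1}{8} \left(-19845\right) = - \frac{19845}{8} \approx -2480.6$)
$\left(\frac{l}{-152466} + \frac{U{\left(-142 - -171 \right)}}{m{\left(-143,190 \right)}}\right) + 55281 = \left(- \frac{19845}{8 \left(-152466\right)} + \frac{-142 - -171}{\frac{1}{2 - 143} \left(168 - 143\right)}\right) + 55281 = \left(\left(- \frac{19845}{8}\right) \left(- \frac{1}{152466}\right) + \frac{-142 + 171}{\frac{1}{-141} \cdot 25}\right) + 55281 = \left(\frac{6615}{406576} + \frac{29}{\left(- \frac{1}{141}\right) 25}\right) + 55281 = \left(\frac{6615}{406576} + \frac{29}{- \frac{25}{141}}\right) + 55281 = \left(\frac{6615}{406576} + 29 \left(- \frac{141}{25}\right)\right) + 55281 = \left(\frac{6615}{406576} - \frac{4089}{25}\right) + 55281 = - \frac{1662323889}{10164400} + 55281 = \frac{560235872511}{10164400}$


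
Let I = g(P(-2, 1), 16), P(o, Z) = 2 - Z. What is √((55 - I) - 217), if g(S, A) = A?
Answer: I*√178 ≈ 13.342*I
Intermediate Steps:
I = 16
√((55 - I) - 217) = √((55 - 1*16) - 217) = √((55 - 16) - 217) = √(39 - 217) = √(-178) = I*√178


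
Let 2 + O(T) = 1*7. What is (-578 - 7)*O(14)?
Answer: -2925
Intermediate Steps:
O(T) = 5 (O(T) = -2 + 1*7 = -2 + 7 = 5)
(-578 - 7)*O(14) = (-578 - 7)*5 = -585*5 = -2925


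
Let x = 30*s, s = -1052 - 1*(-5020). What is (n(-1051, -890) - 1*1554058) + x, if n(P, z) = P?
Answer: -1436069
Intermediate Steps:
s = 3968 (s = -1052 + 5020 = 3968)
x = 119040 (x = 30*3968 = 119040)
(n(-1051, -890) - 1*1554058) + x = (-1051 - 1*1554058) + 119040 = (-1051 - 1554058) + 119040 = -1555109 + 119040 = -1436069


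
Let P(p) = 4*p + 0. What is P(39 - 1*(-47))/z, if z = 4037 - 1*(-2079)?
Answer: 86/1529 ≈ 0.056246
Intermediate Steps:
P(p) = 4*p
z = 6116 (z = 4037 + 2079 = 6116)
P(39 - 1*(-47))/z = (4*(39 - 1*(-47)))/6116 = (4*(39 + 47))*(1/6116) = (4*86)*(1/6116) = 344*(1/6116) = 86/1529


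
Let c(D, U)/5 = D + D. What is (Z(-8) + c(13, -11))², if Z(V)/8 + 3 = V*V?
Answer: 381924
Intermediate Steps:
Z(V) = -24 + 8*V² (Z(V) = -24 + 8*(V*V) = -24 + 8*V²)
c(D, U) = 10*D (c(D, U) = 5*(D + D) = 5*(2*D) = 10*D)
(Z(-8) + c(13, -11))² = ((-24 + 8*(-8)²) + 10*13)² = ((-24 + 8*64) + 130)² = ((-24 + 512) + 130)² = (488 + 130)² = 618² = 381924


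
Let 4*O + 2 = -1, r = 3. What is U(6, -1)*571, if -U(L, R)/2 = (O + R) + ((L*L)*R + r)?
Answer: 79369/2 ≈ 39685.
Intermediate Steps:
O = -¾ (O = -½ + (¼)*(-1) = -½ - ¼ = -¾ ≈ -0.75000)
U(L, R) = -9/2 - 2*R - 2*R*L² (U(L, R) = -2*((-¾ + R) + ((L*L)*R + 3)) = -2*((-¾ + R) + (L²*R + 3)) = -2*((-¾ + R) + (R*L² + 3)) = -2*((-¾ + R) + (3 + R*L²)) = -2*(9/4 + R + R*L²) = -9/2 - 2*R - 2*R*L²)
U(6, -1)*571 = (-9/2 - 2*(-1) - 2*(-1)*6²)*571 = (-9/2 + 2 - 2*(-1)*36)*571 = (-9/2 + 2 + 72)*571 = (139/2)*571 = 79369/2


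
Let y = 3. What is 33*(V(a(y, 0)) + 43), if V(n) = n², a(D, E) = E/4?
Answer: 1419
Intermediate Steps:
a(D, E) = E/4 (a(D, E) = E*(¼) = E/4)
33*(V(a(y, 0)) + 43) = 33*(((¼)*0)² + 43) = 33*(0² + 43) = 33*(0 + 43) = 33*43 = 1419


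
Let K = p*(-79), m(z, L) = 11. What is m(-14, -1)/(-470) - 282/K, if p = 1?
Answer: 131671/37130 ≈ 3.5462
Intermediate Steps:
K = -79 (K = 1*(-79) = -79)
m(-14, -1)/(-470) - 282/K = 11/(-470) - 282/(-79) = 11*(-1/470) - 282*(-1/79) = -11/470 + 282/79 = 131671/37130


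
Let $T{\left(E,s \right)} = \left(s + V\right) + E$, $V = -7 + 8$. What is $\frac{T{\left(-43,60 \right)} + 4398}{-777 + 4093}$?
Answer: $\frac{1104}{829} \approx 1.3317$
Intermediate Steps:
$V = 1$
$T{\left(E,s \right)} = 1 + E + s$ ($T{\left(E,s \right)} = \left(s + 1\right) + E = \left(1 + s\right) + E = 1 + E + s$)
$\frac{T{\left(-43,60 \right)} + 4398}{-777 + 4093} = \frac{\left(1 - 43 + 60\right) + 4398}{-777 + 4093} = \frac{18 + 4398}{3316} = 4416 \cdot \frac{1}{3316} = \frac{1104}{829}$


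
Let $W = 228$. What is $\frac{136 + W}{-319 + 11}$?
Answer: $- \frac{13}{11} \approx -1.1818$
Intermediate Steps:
$\frac{136 + W}{-319 + 11} = \frac{136 + 228}{-319 + 11} = \frac{364}{-308} = 364 \left(- \frac{1}{308}\right) = - \frac{13}{11}$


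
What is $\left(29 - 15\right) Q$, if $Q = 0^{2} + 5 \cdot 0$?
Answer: $0$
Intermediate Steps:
$Q = 0$ ($Q = 0 + 0 = 0$)
$\left(29 - 15\right) Q = \left(29 - 15\right) 0 = 14 \cdot 0 = 0$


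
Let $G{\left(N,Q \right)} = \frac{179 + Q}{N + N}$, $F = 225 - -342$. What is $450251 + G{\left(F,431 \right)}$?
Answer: $\frac{255292622}{567} \approx 4.5025 \cdot 10^{5}$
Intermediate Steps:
$F = 567$ ($F = 225 + 342 = 567$)
$G{\left(N,Q \right)} = \frac{179 + Q}{2 N}$
$450251 + G{\left(F,431 \right)} = 450251 + \frac{179 + 431}{2 \cdot 567} = 450251 + \frac{1}{2} \cdot \frac{1}{567} \cdot 610 = 450251 + \frac{305}{567} = \frac{255292622}{567}$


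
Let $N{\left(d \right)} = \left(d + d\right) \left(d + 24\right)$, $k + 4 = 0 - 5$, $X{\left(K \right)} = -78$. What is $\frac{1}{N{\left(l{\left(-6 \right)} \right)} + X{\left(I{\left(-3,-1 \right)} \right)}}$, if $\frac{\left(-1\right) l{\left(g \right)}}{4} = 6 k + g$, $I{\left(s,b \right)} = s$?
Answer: $\frac{1}{126642} \approx 7.8963 \cdot 10^{-6}$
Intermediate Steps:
$k = -9$ ($k = -4 + \left(0 - 5\right) = -4 - 5 = -9$)
$l{\left(g \right)} = 216 - 4 g$ ($l{\left(g \right)} = - 4 \left(6 \left(-9\right) + g\right) = - 4 \left(-54 + g\right) = 216 - 4 g$)
$N{\left(d \right)} = 2 d \left(24 + d\right)$
$\frac{1}{N{\left(l{\left(-6 \right)} \right)} + X{\left(I{\left(-3,-1 \right)} \right)}} = \frac{1}{2 \left(216 - -24\right) \left(24 + \left(216 - -24\right)\right) - 78} = \frac{1}{2 \left(216 + 24\right) \left(24 + \left(216 + 24\right)\right) - 78} = \frac{1}{2 \cdot 240 \left(24 + 240\right) - 78} = \frac{1}{2 \cdot 240 \cdot 264 - 78} = \frac{1}{126720 - 78} = \frac{1}{126642}$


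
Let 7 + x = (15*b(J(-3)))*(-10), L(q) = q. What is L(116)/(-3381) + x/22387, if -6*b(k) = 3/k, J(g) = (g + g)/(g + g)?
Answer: -2366984/75690447 ≈ -0.031272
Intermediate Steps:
J(g) = 1 (J(g) = (2*g)/((2*g)) = (2*g)*(1/(2*g)) = 1)
b(k) = -1/(2*k)
x = 68 (x = -7 + (15*(-1/2/1))*(-10) = -7 + (15*(-1/2*1))*(-10) = -7 + (15*(-1/2))*(-10) = -7 - 15/2*(-10) = -7 + 75 = 68)
L(116)/(-3381) + x/22387 = 116/(-3381) + 68/22387 = 116*(-1/3381) + 68*(1/22387) = -116/3381 + 68/22387 = -2366984/75690447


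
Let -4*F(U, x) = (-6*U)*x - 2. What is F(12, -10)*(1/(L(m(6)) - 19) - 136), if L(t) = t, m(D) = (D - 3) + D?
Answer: 488599/20 ≈ 24430.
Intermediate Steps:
m(D) = -3 + 2*D (m(D) = (-3 + D) + D = -3 + 2*D)
F(U, x) = 1/2 + 3*U*x/2 (F(U, x) = -((-6*U)*x - 2)/4 = -(-6*U*x - 2)/4 = -(-2 - 6*U*x)/4 = 1/2 + 3*U*x/2)
F(12, -10)*(1/(L(m(6)) - 19) - 136) = (1/2 + (3/2)*12*(-10))*(1/((-3 + 2*6) - 19) - 136) = (1/2 - 180)*(1/((-3 + 12) - 19) - 136) = -359*(1/(9 - 19) - 136)/2 = -359*(1/(-10) - 136)/2 = -359*(-1/10 - 136)/2 = -359/2*(-1361/10) = 488599/20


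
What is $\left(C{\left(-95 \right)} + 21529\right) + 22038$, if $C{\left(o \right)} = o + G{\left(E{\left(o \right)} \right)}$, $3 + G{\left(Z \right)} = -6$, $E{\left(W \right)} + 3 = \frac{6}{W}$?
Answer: $43463$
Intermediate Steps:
$E{\left(W \right)} = -3 + \frac{6}{W}$
$G{\left(Z \right)} = -9$ ($G{\left(Z \right)} = -3 - 6 = -9$)
$C{\left(o \right)} = -9 + o$ ($C{\left(o \right)} = o - 9 = -9 + o$)
$\left(C{\left(-95 \right)} + 21529\right) + 22038 = \left(\left(-9 - 95\right) + 21529\right) + 22038 = \left(-104 + 21529\right) + 22038 = 21425 + 22038 = 43463$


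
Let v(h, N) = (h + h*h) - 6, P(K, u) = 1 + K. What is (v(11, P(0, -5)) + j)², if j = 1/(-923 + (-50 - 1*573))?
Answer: 37945092025/2390116 ≈ 15876.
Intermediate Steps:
v(h, N) = -6 + h + h² (v(h, N) = (h + h²) - 6 = -6 + h + h²)
j = -1/1546 (j = 1/(-923 + (-50 - 573)) = 1/(-923 - 623) = 1/(-1546) = -1/1546 ≈ -0.00064683)
(v(11, P(0, -5)) + j)² = ((-6 + 11 + 11²) - 1/1546)² = ((-6 + 11 + 121) - 1/1546)² = (126 - 1/1546)² = (194795/1546)² = 37945092025/2390116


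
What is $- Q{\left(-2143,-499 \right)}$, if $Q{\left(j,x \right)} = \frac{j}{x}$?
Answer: $- \frac{2143}{499} \approx -4.2946$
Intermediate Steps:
$- Q{\left(-2143,-499 \right)} = - \frac{-2143}{-499} = - \frac{\left(-2143\right) \left(-1\right)}{499} = \left(-1\right) \frac{2143}{499} = - \frac{2143}{499}$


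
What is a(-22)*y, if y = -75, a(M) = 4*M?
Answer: 6600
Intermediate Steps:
a(-22)*y = (4*(-22))*(-75) = -88*(-75) = 6600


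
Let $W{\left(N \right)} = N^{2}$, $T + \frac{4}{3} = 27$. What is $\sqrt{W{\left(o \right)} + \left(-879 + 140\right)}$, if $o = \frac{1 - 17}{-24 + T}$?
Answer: $\frac{i \sqrt{16171}}{5} \approx 25.433 i$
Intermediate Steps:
$T = \frac{77}{3}$ ($T = - \frac{4}{3} + 27 = \frac{77}{3} \approx 25.667$)
$o = - \frac{48}{5}$ ($o = \frac{1 - 17}{-24 + \frac{77}{3}} = - \frac{16}{\frac{5}{3}} = \left(-16\right) \frac{3}{5} = - \frac{48}{5} \approx -9.6$)
$\sqrt{W{\left(o \right)} + \left(-879 + 140\right)} = \sqrt{\left(- \frac{48}{5}\right)^{2} + \left(-879 + 140\right)} = \sqrt{\frac{2304}{25} - 739} = \sqrt{- \frac{16171}{25}} = \frac{i \sqrt{16171}}{5}$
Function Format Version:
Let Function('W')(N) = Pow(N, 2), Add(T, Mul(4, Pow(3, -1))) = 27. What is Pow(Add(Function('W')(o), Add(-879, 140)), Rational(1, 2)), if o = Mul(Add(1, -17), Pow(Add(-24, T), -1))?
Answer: Mul(Rational(1, 5), I, Pow(16171, Rational(1, 2))) ≈ Mul(25.433, I)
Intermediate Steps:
T = Rational(77, 3) (T = Add(Rational(-4, 3), 27) = Rational(77, 3) ≈ 25.667)
o = Rational(-48, 5) (o = Mul(Add(1, -17), Pow(Add(-24, Rational(77, 3)), -1)) = Mul(-16, Pow(Rational(5, 3), -1)) = Mul(-16, Rational(3, 5)) = Rational(-48, 5) ≈ -9.6000)
Pow(Add(Function('W')(o), Add(-879, 140)), Rational(1, 2)) = Pow(Add(Pow(Rational(-48, 5), 2), Add(-879, 140)), Rational(1, 2)) = Pow(Add(Rational(2304, 25), -739), Rational(1, 2)) = Pow(Rational(-16171, 25), Rational(1, 2)) = Mul(Rational(1, 5), I, Pow(16171, Rational(1, 2)))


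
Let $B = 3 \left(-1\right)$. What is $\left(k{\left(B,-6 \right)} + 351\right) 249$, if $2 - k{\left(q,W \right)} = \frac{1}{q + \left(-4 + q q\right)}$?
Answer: $\frac{175545}{2} \approx 87773.0$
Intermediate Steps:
$B = -3$
$k{\left(q,W \right)} = 2 - \frac{1}{-4 + q + q^{2}}$ ($k{\left(q,W \right)} = 2 - \frac{1}{q + \left(-4 + q q\right)} = 2 - \frac{1}{q + \left(-4 + q^{2}\right)} = 2 - \frac{1}{-4 + q + q^{2}}$)
$\left(k{\left(B,-6 \right)} + 351\right) 249 = \left(\frac{-9 + 2 \left(-3\right) + 2 \left(-3\right)^{2}}{-4 - 3 + \left(-3\right)^{2}} + 351\right) 249 = \left(\frac{-9 - 6 + 2 \cdot 9}{-4 - 3 + 9} + 351\right) 249 = \left(\frac{-9 - 6 + 18}{2} + 351\right) 249 = \left(\frac{1}{2} \cdot 3 + 351\right) 249 = \left(\frac{3}{2} + 351\right) 249 = \frac{705}{2} \cdot 249 = \frac{175545}{2}$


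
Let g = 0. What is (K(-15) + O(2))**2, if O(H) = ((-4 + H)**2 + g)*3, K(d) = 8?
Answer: 400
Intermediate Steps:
O(H) = 3*(-4 + H)**2 (O(H) = ((-4 + H)**2 + 0)*3 = (-4 + H)**2*3 = 3*(-4 + H)**2)
(K(-15) + O(2))**2 = (8 + 3*(-4 + 2)**2)**2 = (8 + 3*(-2)**2)**2 = (8 + 3*4)**2 = (8 + 12)**2 = 20**2 = 400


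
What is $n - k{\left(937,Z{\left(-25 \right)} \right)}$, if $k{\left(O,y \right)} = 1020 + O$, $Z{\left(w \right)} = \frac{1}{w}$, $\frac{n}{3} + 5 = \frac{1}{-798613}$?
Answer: $- \frac{1574864839}{798613} \approx -1972.0$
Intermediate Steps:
$n = - \frac{11979198}{798613}$ ($n = -15 + \frac{3}{-798613} = -15 + 3 \left(- \frac{1}{798613}\right) = -15 - \frac{3}{798613} = - \frac{11979198}{798613} \approx -15.0$)
$n - k{\left(937,Z{\left(-25 \right)} \right)} = - \frac{11979198}{798613} - \left(1020 + 937\right) = - \frac{11979198}{798613} - 1957 = - \frac{1574864839}{798613}$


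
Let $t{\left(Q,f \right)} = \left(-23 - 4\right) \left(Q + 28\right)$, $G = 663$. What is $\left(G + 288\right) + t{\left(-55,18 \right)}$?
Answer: $1680$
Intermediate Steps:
$t{\left(Q,f \right)} = -756 - 27 Q$ ($t{\left(Q,f \right)} = - 27 \left(28 + Q\right) = -756 - 27 Q$)
$\left(G + 288\right) + t{\left(-55,18 \right)} = \left(663 + 288\right) - -729 = 951 + \left(-756 + 1485\right) = 951 + 729 = 1680$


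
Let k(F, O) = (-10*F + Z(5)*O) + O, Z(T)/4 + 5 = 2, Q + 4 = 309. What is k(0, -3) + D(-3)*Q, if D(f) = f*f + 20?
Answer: 8878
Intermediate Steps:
Q = 305 (Q = -4 + 309 = 305)
Z(T) = -12 (Z(T) = -20 + 4*2 = -20 + 8 = -12)
D(f) = 20 + f² (D(f) = f² + 20 = 20 + f²)
k(F, O) = -11*O - 10*F (k(F, O) = (-10*F - 12*O) + O = (-12*O - 10*F) + O = -11*O - 10*F)
k(0, -3) + D(-3)*Q = (-11*(-3) - 10*0) + (20 + (-3)²)*305 = (33 + 0) + (20 + 9)*305 = 33 + 29*305 = 33 + 8845 = 8878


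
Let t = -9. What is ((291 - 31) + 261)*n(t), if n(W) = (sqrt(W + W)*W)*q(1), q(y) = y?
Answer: -14067*I*sqrt(2) ≈ -19894.0*I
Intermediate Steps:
n(W) = sqrt(2)*W**(3/2) (n(W) = (sqrt(W + W)*W)*1 = (sqrt(2*W)*W)*1 = ((sqrt(2)*sqrt(W))*W)*1 = (sqrt(2)*W**(3/2))*1 = sqrt(2)*W**(3/2))
((291 - 31) + 261)*n(t) = ((291 - 31) + 261)*(sqrt(2)*(-9)**(3/2)) = (260 + 261)*(sqrt(2)*(-27*I)) = 521*(-27*I*sqrt(2)) = -14067*I*sqrt(2)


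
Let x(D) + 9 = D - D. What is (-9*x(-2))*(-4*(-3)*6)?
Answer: 5832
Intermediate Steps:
x(D) = -9 (x(D) = -9 + (D - D) = -9 + 0 = -9)
(-9*x(-2))*(-4*(-3)*6) = (-9*(-9))*(-4*(-3)*6) = 81*(12*6) = 81*72 = 5832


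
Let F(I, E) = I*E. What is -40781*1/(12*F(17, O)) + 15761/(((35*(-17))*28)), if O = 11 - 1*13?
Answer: 9896779/99960 ≈ 99.007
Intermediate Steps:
O = -2 (O = 11 - 13 = -2)
F(I, E) = E*I
-40781*1/(12*F(17, O)) + 15761/(((35*(-17))*28)) = -40781/(12*(-2*17)) + 15761/(((35*(-17))*28)) = -40781/(12*(-34)) + 15761/((-595*28)) = -40781/(-408) + 15761/(-16660) = -40781*(-1/408) + 15761*(-1/16660) = 40781/408 - 15761/16660 = 9896779/99960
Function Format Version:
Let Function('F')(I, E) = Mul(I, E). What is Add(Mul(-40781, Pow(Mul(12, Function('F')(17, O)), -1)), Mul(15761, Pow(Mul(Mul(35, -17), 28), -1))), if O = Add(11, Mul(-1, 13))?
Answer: Rational(9896779, 99960) ≈ 99.007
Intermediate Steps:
O = -2 (O = Add(11, -13) = -2)
Function('F')(I, E) = Mul(E, I)
Add(Mul(-40781, Pow(Mul(12, Function('F')(17, O)), -1)), Mul(15761, Pow(Mul(Mul(35, -17), 28), -1))) = Add(Mul(-40781, Pow(Mul(12, Mul(-2, 17)), -1)), Mul(15761, Pow(Mul(Mul(35, -17), 28), -1))) = Add(Mul(-40781, Pow(Mul(12, -34), -1)), Mul(15761, Pow(Mul(-595, 28), -1))) = Add(Mul(-40781, Pow(-408, -1)), Mul(15761, Pow(-16660, -1))) = Add(Mul(-40781, Rational(-1, 408)), Mul(15761, Rational(-1, 16660))) = Add(Rational(40781, 408), Rational(-15761, 16660)) = Rational(9896779, 99960)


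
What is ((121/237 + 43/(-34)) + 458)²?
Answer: 13575444453169/64931364 ≈ 2.0907e+5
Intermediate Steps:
((121/237 + 43/(-34)) + 458)² = ((121*(1/237) + 43*(-1/34)) + 458)² = ((121/237 - 43/34) + 458)² = (-6077/8058 + 458)² = (3684487/8058)² = 13575444453169/64931364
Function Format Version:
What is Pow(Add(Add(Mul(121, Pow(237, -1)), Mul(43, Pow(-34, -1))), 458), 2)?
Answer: Rational(13575444453169, 64931364) ≈ 2.0907e+5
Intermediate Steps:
Pow(Add(Add(Mul(121, Pow(237, -1)), Mul(43, Pow(-34, -1))), 458), 2) = Pow(Add(Add(Mul(121, Rational(1, 237)), Mul(43, Rational(-1, 34))), 458), 2) = Pow(Add(Add(Rational(121, 237), Rational(-43, 34)), 458), 2) = Pow(Add(Rational(-6077, 8058), 458), 2) = Pow(Rational(3684487, 8058), 2) = Rational(13575444453169, 64931364)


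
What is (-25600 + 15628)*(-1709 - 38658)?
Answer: 402539724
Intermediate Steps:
(-25600 + 15628)*(-1709 - 38658) = -9972*(-40367) = 402539724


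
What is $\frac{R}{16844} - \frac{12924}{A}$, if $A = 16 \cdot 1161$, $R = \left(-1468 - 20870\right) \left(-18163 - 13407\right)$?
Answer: $\frac{90970663391}{2172876} \approx 41867.0$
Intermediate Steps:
$R = 705210660$ ($R = \left(-22338\right) \left(-31570\right) = 705210660$)
$A = 18576$
$\frac{R}{16844} - \frac{12924}{A} = \frac{705210660}{16844} - \frac{12924}{18576} = 705210660 \cdot \frac{1}{16844} - \frac{359}{516} = \frac{176302665}{4211} - \frac{359}{516} = \frac{90970663391}{2172876}$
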